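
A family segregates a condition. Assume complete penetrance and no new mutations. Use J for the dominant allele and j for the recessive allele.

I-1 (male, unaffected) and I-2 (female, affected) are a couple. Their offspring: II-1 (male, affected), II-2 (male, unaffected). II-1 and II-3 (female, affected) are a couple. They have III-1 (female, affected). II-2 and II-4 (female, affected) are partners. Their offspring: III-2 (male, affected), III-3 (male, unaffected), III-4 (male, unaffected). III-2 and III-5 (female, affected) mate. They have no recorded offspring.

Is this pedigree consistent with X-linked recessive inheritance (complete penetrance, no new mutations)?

No

Under X-linked recessive, II-2 (unaffected, male) cannot arise from I-1 (unaffected) × I-2 (affected).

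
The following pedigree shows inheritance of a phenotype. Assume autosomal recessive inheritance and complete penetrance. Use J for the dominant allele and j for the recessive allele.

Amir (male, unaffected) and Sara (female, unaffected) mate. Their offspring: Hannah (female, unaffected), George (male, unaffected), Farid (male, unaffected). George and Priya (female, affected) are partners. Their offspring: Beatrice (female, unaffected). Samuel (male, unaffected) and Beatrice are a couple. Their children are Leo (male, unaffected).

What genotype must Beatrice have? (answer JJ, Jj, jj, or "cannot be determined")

From phenotype alone, Beatrice is JJ or Jj.
Beatrice is unaffected so carries J and received j from Priya (jj), so Beatrice is Jj.

Jj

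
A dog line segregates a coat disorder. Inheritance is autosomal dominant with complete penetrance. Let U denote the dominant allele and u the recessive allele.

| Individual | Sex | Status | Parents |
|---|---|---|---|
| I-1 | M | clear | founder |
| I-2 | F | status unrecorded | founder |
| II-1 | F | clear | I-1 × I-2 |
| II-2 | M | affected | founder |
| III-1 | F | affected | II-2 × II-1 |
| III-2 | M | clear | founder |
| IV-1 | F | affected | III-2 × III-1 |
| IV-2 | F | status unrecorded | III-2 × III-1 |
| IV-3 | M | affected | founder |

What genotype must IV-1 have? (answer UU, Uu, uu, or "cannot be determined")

Uu

From phenotype alone, IV-1 is UU or Uu.
IV-1 is affected so carries U and received u from III-2 (uu), so IV-1 is Uu.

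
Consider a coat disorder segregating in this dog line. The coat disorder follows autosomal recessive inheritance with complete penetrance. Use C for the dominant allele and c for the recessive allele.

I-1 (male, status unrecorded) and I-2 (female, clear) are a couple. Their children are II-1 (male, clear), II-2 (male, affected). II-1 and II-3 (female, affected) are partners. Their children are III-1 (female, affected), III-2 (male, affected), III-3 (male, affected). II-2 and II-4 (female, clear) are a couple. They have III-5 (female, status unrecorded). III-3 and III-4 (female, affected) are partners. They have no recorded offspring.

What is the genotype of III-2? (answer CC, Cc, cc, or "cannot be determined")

cc

III-2 is affected, so III-2 is cc.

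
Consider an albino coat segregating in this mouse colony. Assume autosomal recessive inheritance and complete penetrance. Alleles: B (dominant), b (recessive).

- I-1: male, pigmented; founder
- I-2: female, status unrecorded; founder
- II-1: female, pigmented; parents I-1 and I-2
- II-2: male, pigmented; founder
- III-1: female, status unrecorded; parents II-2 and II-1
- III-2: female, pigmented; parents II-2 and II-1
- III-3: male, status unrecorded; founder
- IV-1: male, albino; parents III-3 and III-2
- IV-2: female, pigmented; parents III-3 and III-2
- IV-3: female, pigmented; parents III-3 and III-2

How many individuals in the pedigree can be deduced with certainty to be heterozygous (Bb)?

1

Obligate heterozygotes: III-2 is pigmented so carries B and passed b to IV-1 (bb), so III-2 is Bb.
Every other individual is either homozygous by phenotype or has at least one consistent homozygous assignment, so the count is 1.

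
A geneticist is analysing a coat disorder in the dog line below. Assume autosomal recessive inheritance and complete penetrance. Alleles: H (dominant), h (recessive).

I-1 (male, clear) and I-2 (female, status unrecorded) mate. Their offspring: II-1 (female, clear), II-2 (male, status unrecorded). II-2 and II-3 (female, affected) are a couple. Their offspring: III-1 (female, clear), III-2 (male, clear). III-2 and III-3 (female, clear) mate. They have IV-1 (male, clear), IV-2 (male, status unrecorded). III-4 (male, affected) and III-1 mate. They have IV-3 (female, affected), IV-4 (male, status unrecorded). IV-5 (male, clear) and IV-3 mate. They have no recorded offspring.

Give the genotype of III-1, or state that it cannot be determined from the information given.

From phenotype alone, III-1 is HH or Hh.
III-1 is clear so carries H and received h from II-3 (hh), so III-1 is Hh.

Hh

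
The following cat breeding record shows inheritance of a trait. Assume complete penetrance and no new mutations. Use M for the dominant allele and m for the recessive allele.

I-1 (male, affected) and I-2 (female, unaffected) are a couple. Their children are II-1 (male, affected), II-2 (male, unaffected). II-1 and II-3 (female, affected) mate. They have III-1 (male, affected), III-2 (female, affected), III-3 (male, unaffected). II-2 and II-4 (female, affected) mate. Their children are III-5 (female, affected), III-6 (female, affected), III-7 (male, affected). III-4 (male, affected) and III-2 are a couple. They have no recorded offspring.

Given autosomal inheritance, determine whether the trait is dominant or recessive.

II-1 and II-3 are both affected yet have an unaffected child III-3. Under a recessive model two affected parents are homozygous and every child would be affected, so the trait cannot be recessive.

dominant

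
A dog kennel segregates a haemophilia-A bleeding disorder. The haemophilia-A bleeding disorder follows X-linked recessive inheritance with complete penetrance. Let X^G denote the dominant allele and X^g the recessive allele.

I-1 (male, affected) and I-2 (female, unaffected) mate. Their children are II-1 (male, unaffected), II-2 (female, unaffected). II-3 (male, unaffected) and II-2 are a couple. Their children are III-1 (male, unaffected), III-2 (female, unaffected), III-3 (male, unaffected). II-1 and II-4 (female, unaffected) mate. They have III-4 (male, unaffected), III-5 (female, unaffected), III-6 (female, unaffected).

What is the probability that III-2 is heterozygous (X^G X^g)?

1/2

II-3 is unaffected, so II-3 is X^G Y.
II-2 is unaffected so carries G and received g from I-1 (X^g Y), so II-2 is X^G X^g.
Their cross gives offspring ratios 1/2 X^G X^G : 1/2 X^G X^g. Conditioning on III-2 being unaffected, P(X^G X^g) = 1/2 / 1 = 1/2.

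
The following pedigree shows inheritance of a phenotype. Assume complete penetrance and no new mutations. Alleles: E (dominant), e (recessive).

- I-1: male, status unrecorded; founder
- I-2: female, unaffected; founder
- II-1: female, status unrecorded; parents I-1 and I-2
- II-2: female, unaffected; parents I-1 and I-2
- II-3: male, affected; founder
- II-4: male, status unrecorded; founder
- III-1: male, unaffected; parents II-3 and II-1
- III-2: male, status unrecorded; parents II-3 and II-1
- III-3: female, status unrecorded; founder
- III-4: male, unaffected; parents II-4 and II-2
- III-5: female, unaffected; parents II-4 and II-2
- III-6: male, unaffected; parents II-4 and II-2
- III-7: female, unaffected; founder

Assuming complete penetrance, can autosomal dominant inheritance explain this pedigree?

A consistent assignment under autosomal dominant exists: I-1 Ee, I-2 ee, II-1 Ee, II-2 ee, II-3 Ee, II-4 Ee, III-1 ee, III-2 EE, III-3 EE, III-4 ee, III-5 ee, III-6 ee, III-7 ee.
In this assignment every recorded phenotype matches its genotype and every non-founder's genotype is obtainable from its parents' genotypes, so the pedigree is consistent.

Yes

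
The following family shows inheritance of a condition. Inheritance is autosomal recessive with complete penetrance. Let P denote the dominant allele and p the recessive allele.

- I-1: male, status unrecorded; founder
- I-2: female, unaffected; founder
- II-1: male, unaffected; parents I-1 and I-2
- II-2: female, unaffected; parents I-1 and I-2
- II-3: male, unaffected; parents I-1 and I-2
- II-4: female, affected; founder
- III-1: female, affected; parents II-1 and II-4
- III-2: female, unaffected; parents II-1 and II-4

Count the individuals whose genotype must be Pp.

2

Obligate heterozygotes: II-1 is unaffected so carries P and passed p to III-1 (pp), so II-1 is Pp; III-2 is unaffected so carries P and received p from II-4 (pp), so III-2 is Pp.
Every other individual is either homozygous by phenotype or has at least one consistent homozygous assignment, so the count is 2.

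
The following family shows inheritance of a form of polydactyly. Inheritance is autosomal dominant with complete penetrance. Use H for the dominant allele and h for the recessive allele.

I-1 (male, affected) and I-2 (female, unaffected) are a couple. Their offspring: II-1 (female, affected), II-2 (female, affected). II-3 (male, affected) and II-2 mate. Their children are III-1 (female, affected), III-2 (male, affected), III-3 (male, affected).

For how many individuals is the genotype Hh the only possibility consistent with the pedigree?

2

Obligate heterozygotes: II-1 is affected so carries H and received h from I-2 (hh), so II-1 is Hh; II-2 is affected so carries H and received h from I-2 (hh), so II-2 is Hh.
Every other individual is either homozygous by phenotype or has at least one consistent homozygous assignment, so the count is 2.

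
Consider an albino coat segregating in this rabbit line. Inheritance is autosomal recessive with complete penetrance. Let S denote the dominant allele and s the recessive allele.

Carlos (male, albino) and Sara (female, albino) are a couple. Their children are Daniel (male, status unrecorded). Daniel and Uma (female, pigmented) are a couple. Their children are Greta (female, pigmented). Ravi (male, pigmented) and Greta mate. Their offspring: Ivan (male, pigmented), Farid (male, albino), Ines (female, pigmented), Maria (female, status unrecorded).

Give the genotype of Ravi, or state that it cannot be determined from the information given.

From phenotype alone, Ravi is SS or Ss.
Ravi is pigmented so carries S and passed s to Farid (ss), so Ravi is Ss.

Ss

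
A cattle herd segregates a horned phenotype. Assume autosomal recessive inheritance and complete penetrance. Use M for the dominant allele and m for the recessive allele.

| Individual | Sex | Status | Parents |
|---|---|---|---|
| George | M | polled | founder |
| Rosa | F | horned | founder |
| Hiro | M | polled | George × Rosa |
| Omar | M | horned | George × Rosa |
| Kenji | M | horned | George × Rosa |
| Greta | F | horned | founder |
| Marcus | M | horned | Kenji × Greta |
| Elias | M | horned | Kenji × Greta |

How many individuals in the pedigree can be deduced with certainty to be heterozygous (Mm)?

2

Obligate heterozygotes: George is polled so carries M and passed m to Omar (mm), so George is Mm; Hiro is polled so carries M and received m from Rosa (mm), so Hiro is Mm.
Every other individual is either homozygous by phenotype or has at least one consistent homozygous assignment, so the count is 2.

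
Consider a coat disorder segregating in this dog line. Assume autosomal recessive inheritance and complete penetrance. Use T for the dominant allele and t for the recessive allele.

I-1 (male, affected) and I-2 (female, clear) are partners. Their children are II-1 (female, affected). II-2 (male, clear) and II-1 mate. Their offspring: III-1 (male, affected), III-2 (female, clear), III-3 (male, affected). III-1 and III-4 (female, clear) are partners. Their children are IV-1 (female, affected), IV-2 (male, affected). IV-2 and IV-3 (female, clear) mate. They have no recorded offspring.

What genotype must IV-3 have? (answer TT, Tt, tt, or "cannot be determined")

IV-3's phenotype allows TT or Tt, and no parent or child forces a single allele at both positions; consistent genotype assignments exist with IV-3 as TT or Tt.

cannot be determined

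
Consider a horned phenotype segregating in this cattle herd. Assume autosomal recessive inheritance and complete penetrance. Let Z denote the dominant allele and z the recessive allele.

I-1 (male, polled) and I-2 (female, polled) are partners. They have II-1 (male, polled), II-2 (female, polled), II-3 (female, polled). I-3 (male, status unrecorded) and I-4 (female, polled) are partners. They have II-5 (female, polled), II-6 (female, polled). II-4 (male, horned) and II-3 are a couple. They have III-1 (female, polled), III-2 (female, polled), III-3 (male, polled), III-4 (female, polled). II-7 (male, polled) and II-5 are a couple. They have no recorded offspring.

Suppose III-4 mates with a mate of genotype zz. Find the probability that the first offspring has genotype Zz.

III-4 is polled so carries Z and received z from II-4 (zz), so III-4 is Zz.
The cross gives 1/2 Zz : 1/2 zz, so P(offspring has genotype Zz) = 1/2.

1/2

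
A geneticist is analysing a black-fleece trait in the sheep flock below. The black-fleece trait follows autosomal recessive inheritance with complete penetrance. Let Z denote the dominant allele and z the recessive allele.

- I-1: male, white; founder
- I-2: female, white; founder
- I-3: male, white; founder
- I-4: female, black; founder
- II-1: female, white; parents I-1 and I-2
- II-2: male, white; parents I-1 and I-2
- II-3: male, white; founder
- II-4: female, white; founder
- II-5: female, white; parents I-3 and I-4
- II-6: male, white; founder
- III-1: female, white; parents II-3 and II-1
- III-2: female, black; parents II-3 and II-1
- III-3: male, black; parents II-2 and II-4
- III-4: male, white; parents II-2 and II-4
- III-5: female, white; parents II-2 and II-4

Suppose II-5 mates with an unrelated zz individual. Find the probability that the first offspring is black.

II-5 is white so carries Z and received z from I-4 (zz), so II-5 is Zz.
The cross gives 1/2 Zz : 1/2 zz, so P(offspring is black) = 1/2.

1/2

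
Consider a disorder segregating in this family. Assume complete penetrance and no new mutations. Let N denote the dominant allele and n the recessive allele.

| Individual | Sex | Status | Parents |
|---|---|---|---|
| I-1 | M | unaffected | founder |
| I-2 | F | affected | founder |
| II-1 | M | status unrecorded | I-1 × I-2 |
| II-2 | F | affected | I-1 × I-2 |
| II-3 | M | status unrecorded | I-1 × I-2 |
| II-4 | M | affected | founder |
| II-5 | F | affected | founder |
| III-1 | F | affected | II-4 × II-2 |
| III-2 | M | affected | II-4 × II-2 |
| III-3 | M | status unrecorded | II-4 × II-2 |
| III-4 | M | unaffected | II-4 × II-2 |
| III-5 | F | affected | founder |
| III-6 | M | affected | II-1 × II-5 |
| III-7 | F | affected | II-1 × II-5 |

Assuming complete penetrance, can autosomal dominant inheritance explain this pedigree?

A consistent assignment under autosomal dominant exists: I-1 nn, I-2 NN, II-1 Nn, II-2 Nn, II-3 Nn, II-4 Nn, II-5 NN, III-1 NN, III-2 NN, III-3 NN, III-4 nn, III-5 NN, III-6 NN, III-7 NN.
In this assignment every recorded phenotype matches its genotype and every non-founder's genotype is obtainable from its parents' genotypes, so the pedigree is consistent.

Yes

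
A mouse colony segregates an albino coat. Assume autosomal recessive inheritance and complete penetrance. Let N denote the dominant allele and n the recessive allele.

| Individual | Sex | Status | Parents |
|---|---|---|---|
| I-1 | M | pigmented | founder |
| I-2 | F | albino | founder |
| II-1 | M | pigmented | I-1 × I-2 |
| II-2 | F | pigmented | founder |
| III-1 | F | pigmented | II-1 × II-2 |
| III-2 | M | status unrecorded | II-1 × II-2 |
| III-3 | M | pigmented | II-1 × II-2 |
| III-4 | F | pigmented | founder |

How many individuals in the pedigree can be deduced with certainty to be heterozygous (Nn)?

Obligate heterozygotes: II-1 is pigmented so carries N and received n from I-2 (nn), so II-1 is Nn.
Every other individual is either homozygous by phenotype or has at least one consistent homozygous assignment, so the count is 1.

1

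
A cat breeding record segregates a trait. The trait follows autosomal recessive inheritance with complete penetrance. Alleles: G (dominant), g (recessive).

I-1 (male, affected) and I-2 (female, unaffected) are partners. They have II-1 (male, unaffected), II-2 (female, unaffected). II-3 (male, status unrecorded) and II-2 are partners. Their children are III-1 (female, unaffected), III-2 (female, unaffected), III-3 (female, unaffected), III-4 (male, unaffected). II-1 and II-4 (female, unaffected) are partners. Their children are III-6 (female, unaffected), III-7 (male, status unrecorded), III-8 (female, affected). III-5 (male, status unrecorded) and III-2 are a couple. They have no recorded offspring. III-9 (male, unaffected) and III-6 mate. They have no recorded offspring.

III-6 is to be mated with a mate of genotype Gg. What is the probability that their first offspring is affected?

1/6

II-1 is unaffected so carries G and received g from I-1 (gg), so II-1 is Gg.
II-4 is unaffected so carries G and passed g to III-8 (gg), so II-4 is Gg.
III-6 is an unaffected offspring of II-1 (Gg) × II-4 (Gg), whose cross gives 1/4 GG : 1/2 Gg : 1/4 gg; conditioning on being unaffected, III-6 is GG with probability 1/3, Gg with probability 2/3.
Summing over parental genotype combinations, P(offspring is affected) = 2/3·1/4 = 1/6.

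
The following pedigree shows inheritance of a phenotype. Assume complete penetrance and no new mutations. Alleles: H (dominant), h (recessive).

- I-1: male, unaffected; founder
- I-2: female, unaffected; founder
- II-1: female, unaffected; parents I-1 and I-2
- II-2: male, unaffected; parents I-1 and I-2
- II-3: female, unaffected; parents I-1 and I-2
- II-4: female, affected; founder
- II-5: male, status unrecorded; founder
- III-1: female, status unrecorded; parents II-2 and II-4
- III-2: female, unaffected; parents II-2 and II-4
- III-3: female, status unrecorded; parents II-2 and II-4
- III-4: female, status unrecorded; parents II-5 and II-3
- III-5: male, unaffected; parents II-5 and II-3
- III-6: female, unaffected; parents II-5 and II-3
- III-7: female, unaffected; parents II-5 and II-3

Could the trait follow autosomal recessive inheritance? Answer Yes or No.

Yes

A consistent assignment under autosomal recessive exists: I-1 HH, I-2 HH, II-1 HH, II-2 HH, II-3 HH, II-4 hh, II-5 HH, III-1 Hh, III-2 Hh, III-3 Hh, III-4 HH, III-5 HH, III-6 HH, III-7 HH.
In this assignment every recorded phenotype matches its genotype and every non-founder's genotype is obtainable from its parents' genotypes, so the pedigree is consistent.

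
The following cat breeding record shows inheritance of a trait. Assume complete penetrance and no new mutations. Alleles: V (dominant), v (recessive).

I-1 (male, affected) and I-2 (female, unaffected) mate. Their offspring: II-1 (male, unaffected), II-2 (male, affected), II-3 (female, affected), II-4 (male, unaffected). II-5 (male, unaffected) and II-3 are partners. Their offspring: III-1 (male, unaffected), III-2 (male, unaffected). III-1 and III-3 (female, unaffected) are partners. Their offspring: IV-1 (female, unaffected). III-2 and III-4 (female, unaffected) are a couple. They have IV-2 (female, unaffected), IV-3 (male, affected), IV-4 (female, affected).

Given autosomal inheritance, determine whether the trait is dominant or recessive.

recessive

III-2 and III-4 are both unaffected yet have an affected child IV-3. Under dominance, an affected child requires at least one affected parent, so the trait cannot be dominant.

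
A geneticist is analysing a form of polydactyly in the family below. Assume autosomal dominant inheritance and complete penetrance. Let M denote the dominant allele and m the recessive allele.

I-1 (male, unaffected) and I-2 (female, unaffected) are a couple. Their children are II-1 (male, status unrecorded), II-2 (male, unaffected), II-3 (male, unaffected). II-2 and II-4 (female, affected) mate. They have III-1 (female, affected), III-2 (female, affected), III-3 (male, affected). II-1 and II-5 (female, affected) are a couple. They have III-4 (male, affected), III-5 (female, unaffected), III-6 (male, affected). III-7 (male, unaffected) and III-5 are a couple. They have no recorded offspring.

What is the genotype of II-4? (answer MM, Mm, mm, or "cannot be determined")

II-4's phenotype allows MM or Mm, and no parent or child forces a single allele at both positions; consistent genotype assignments exist with II-4 as MM or Mm.

cannot be determined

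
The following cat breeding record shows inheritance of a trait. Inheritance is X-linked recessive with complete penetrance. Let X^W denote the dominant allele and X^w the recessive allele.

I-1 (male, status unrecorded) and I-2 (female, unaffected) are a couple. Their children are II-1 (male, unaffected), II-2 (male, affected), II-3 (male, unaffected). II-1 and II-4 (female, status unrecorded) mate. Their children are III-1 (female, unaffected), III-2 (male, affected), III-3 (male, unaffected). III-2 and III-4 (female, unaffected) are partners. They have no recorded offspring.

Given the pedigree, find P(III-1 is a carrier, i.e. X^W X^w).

II-1 is unaffected, so II-1 is X^W Y.
II-4 passed W to III-3 (X^W Y) and passed w to III-2 (X^w Y), so II-4 is X^W X^w.
Their cross gives offspring ratios 1/2 X^W X^W : 1/2 X^W X^w. Conditioning on III-1 being unaffected, P(X^W X^w) = 1/2 / 1 = 1/2.

1/2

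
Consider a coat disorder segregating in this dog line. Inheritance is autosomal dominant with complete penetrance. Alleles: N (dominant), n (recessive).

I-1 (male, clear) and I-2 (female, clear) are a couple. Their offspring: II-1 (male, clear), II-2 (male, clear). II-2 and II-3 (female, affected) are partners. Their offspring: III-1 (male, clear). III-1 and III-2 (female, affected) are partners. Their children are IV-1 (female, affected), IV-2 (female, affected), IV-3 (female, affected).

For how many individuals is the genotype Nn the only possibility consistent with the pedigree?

4

Obligate heterozygotes: II-3 is affected so carries N and passed n to III-1 (nn), so II-3 is Nn; IV-1 is affected so carries N and received n from III-1 (nn), so IV-1 is Nn; IV-2 is affected so carries N and received n from III-1 (nn), so IV-2 is Nn; IV-3 is affected so carries N and received n from III-1 (nn), so IV-3 is Nn.
Every other individual is either homozygous by phenotype or has at least one consistent homozygous assignment, so the count is 4.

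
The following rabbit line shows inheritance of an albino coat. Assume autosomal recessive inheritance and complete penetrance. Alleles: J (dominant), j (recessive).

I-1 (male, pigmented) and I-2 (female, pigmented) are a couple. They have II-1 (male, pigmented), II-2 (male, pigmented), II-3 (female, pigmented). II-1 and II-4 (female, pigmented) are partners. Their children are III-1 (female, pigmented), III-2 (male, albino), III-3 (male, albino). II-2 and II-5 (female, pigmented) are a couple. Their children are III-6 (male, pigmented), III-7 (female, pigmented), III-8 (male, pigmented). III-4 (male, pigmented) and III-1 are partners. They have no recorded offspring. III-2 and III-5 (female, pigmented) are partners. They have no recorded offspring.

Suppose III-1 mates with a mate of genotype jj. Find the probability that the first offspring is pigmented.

2/3

II-1 is pigmented so carries J and passed j to III-2 (jj), so II-1 is Jj.
II-4 is pigmented so carries J and passed j to III-2 (jj), so II-4 is Jj.
III-1 is a pigmented offspring of II-1 (Jj) × II-4 (Jj), whose cross gives 1/4 JJ : 1/2 Jj : 1/4 jj; conditioning on being pigmented, III-1 is JJ with probability 1/3, Jj with probability 2/3.
Summing over parental genotype combinations, P(offspring is pigmented) = 1/3·1 + 2/3·1/2 = 2/3.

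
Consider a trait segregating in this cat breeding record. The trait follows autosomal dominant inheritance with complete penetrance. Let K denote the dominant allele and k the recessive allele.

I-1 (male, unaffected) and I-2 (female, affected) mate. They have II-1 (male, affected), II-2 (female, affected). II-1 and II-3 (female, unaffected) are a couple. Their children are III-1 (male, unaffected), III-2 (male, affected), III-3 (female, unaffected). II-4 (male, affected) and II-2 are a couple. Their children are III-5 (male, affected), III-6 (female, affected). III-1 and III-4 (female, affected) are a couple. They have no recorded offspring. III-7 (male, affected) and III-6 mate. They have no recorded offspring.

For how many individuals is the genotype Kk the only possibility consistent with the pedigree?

3

Obligate heterozygotes: II-1 is affected so carries K and received k from I-1 (kk), so II-1 is Kk; II-2 is affected so carries K and received k from I-1 (kk), so II-2 is Kk; III-2 is affected so carries K and received k from II-3 (kk), so III-2 is Kk.
Every other individual is either homozygous by phenotype or has at least one consistent homozygous assignment, so the count is 3.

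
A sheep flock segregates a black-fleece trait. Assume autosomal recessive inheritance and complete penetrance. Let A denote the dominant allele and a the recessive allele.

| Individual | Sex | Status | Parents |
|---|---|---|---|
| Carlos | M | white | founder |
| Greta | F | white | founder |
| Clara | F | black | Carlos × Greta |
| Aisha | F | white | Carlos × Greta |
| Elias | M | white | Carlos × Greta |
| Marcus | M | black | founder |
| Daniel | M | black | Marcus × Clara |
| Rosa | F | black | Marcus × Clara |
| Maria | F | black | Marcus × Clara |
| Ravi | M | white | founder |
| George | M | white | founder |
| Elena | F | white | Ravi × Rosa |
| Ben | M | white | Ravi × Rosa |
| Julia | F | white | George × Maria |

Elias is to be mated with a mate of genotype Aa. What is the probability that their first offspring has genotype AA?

Carlos is white so carries A and passed a to Clara (aa), so Carlos is Aa.
Greta is white so carries A and passed a to Clara (aa), so Greta is Aa.
Elias is a white offspring of Carlos (Aa) × Greta (Aa), whose cross gives 1/4 AA : 1/2 Aa : 1/4 aa; conditioning on being white, Elias is AA with probability 1/3, Aa with probability 2/3.
Summing over parental genotype combinations, P(offspring has genotype AA) = 1/3·1/2 + 2/3·1/4 = 1/3.

1/3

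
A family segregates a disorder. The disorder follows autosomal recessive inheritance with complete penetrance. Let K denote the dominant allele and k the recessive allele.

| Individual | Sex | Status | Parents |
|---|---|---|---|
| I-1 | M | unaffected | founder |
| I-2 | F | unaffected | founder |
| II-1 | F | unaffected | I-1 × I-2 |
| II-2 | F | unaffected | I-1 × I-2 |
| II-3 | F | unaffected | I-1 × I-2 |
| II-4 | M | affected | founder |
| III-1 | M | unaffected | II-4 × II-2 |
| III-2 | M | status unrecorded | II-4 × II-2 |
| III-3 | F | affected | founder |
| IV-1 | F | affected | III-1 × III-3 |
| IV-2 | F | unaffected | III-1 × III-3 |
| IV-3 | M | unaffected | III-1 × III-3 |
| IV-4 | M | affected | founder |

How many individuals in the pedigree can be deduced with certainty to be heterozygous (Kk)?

Obligate heterozygotes: III-1 is unaffected so carries K and received k from II-4 (kk), so III-1 is Kk; IV-2 is unaffected so carries K and received k from III-3 (kk), so IV-2 is Kk; IV-3 is unaffected so carries K and received k from III-3 (kk), so IV-3 is Kk.
Every other individual is either homozygous by phenotype or has at least one consistent homozygous assignment, so the count is 3.

3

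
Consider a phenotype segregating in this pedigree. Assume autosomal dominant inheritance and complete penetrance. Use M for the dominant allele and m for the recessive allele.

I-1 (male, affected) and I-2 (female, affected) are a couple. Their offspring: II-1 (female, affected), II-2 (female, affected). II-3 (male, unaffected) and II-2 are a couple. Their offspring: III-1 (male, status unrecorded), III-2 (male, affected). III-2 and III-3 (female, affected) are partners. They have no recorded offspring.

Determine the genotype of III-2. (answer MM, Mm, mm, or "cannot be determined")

From phenotype alone, III-2 is MM or Mm.
III-2 is affected so carries M and received m from II-3 (mm), so III-2 is Mm.

Mm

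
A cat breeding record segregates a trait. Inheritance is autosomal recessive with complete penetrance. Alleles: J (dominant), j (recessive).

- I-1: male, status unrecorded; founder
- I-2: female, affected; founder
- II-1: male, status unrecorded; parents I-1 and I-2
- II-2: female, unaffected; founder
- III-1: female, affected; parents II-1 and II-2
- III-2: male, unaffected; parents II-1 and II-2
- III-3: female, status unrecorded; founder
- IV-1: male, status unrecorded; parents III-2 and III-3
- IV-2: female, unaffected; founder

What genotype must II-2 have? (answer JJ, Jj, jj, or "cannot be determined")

Jj

From phenotype alone, II-2 is JJ or Jj.
II-2 is unaffected so carries J and passed j to III-1 (jj), so II-2 is Jj.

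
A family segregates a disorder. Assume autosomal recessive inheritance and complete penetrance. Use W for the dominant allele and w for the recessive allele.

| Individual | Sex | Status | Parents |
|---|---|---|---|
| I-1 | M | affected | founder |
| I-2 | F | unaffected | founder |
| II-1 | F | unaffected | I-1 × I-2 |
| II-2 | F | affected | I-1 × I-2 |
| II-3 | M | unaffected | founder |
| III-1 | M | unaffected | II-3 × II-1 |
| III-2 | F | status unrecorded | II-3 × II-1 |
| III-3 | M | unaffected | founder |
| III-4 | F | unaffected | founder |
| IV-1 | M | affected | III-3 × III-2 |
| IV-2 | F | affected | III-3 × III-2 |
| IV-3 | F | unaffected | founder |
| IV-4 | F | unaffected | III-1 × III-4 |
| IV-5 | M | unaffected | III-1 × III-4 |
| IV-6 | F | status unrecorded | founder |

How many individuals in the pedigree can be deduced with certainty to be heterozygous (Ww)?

3

Obligate heterozygotes: I-2 is unaffected so carries W and passed w to II-2 (ww), so I-2 is Ww; II-1 is unaffected so carries W and received w from I-1 (ww), so II-1 is Ww; III-3 is unaffected so carries W and passed w to IV-1 (ww), so III-3 is Ww.
Every other individual is either homozygous by phenotype or has at least one consistent homozygous assignment, so the count is 3.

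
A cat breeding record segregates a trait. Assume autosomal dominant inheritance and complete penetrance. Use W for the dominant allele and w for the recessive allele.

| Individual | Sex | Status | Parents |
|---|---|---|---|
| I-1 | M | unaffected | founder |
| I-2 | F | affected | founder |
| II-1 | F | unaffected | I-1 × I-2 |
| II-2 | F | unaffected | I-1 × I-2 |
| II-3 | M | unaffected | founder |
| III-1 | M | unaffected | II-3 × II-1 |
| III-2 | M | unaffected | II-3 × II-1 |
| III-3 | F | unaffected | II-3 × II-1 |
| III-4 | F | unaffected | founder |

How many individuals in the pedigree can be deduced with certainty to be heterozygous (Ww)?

1

Obligate heterozygotes: I-2 is affected so carries W and passed w to II-1 (ww), so I-2 is Ww.
Every other individual is either homozygous by phenotype or has at least one consistent homozygous assignment, so the count is 1.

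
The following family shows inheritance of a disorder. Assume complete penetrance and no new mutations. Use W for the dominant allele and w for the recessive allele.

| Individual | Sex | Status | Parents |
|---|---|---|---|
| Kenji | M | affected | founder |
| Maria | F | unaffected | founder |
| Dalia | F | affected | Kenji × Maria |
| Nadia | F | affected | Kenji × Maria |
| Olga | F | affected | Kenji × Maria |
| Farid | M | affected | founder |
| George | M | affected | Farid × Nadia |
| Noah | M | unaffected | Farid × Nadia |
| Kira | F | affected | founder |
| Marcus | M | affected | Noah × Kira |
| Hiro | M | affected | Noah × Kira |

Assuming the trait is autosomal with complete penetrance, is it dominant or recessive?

dominant

Farid and Nadia are both affected yet have an unaffected child Noah. Under a recessive model two affected parents are homozygous and every child would be affected, so the trait cannot be recessive.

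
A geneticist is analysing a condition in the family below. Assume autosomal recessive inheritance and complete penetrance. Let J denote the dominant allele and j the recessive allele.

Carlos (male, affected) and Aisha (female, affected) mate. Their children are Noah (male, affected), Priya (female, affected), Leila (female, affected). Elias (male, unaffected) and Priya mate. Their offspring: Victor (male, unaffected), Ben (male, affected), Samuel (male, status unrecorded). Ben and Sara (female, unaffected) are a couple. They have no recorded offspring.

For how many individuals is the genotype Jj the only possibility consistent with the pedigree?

2

Obligate heterozygotes: Elias is unaffected so carries J and passed j to Ben (jj), so Elias is Jj; Victor is unaffected so carries J and received j from Priya (jj), so Victor is Jj.
Every other individual is either homozygous by phenotype or has at least one consistent homozygous assignment, so the count is 2.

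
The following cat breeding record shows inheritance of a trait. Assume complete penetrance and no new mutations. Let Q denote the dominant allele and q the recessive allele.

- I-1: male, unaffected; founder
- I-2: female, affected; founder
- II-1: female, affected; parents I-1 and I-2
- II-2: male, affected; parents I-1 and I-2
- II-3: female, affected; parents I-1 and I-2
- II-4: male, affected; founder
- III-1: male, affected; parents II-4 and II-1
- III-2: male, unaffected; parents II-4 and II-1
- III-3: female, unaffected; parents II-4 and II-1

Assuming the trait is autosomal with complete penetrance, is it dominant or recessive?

dominant

II-4 and II-1 are both affected yet have an unaffected child III-2. Under a recessive model two affected parents are homozygous and every child would be affected, so the trait cannot be recessive.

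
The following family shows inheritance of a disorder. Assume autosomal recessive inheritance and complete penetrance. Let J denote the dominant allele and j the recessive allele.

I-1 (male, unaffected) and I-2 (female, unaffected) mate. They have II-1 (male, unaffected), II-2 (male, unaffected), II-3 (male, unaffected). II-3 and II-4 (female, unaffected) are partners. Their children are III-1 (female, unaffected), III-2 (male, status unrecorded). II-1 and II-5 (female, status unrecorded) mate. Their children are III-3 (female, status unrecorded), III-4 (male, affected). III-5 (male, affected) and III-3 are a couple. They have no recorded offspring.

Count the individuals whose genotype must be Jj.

Obligate heterozygotes: II-1 is unaffected so carries J and passed j to III-4 (jj), so II-1 is Jj.
Every other individual is either homozygous by phenotype or has at least one consistent homozygous assignment, so the count is 1.

1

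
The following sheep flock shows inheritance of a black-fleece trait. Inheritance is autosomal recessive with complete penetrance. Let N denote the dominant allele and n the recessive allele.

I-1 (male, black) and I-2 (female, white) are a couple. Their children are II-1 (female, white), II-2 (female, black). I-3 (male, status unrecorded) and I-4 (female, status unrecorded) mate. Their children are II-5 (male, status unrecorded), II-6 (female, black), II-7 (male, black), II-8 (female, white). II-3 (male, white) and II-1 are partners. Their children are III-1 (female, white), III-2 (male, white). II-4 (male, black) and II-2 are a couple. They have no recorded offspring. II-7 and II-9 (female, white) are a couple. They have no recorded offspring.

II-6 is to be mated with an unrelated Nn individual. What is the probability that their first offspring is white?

II-6 is black, so II-6 is nn.
The cross gives 1/2 Nn : 1/2 nn, so P(offspring is white) = 1/2.

1/2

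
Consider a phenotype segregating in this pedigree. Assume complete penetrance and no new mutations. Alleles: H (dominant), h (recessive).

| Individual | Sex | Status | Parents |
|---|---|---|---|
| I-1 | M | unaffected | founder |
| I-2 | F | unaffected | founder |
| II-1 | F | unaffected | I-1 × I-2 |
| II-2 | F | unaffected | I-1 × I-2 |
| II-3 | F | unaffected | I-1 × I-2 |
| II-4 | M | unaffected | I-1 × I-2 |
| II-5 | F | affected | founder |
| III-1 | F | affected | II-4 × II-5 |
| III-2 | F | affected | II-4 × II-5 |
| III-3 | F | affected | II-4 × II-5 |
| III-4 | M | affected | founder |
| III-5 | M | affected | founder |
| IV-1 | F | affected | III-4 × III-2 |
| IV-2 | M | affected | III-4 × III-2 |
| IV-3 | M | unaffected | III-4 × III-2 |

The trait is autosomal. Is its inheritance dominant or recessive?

dominant

III-4 and III-2 are both affected yet have an unaffected child IV-3. Under a recessive model two affected parents are homozygous and every child would be affected, so the trait cannot be recessive.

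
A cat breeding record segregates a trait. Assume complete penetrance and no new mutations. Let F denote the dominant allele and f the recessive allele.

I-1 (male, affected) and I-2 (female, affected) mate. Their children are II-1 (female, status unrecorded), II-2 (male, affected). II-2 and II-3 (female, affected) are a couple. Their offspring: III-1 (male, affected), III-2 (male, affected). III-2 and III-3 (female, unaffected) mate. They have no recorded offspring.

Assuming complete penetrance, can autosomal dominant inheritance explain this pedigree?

Yes

A consistent assignment under autosomal dominant exists: I-1 FF, I-2 FF, II-1 FF, II-2 FF, II-3 FF, III-1 FF, III-2 FF, III-3 ff.
In this assignment every recorded phenotype matches its genotype and every non-founder's genotype is obtainable from its parents' genotypes, so the pedigree is consistent.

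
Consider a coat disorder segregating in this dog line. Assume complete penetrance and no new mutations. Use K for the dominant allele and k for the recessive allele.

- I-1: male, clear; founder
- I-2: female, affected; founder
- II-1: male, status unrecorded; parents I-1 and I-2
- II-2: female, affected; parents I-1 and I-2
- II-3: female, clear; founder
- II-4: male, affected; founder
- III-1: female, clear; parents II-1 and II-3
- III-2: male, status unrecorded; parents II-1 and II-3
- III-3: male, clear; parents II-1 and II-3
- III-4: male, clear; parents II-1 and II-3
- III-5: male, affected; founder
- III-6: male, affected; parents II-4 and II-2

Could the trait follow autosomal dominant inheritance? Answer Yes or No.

A consistent assignment under autosomal dominant exists: I-1 kk, I-2 KK, II-1 Kk, II-2 Kk, II-3 kk, II-4 KK, III-1 kk, III-2 Kk, III-3 kk, III-4 kk, III-5 KK, III-6 KK.
In this assignment every recorded phenotype matches its genotype and every non-founder's genotype is obtainable from its parents' genotypes, so the pedigree is consistent.

Yes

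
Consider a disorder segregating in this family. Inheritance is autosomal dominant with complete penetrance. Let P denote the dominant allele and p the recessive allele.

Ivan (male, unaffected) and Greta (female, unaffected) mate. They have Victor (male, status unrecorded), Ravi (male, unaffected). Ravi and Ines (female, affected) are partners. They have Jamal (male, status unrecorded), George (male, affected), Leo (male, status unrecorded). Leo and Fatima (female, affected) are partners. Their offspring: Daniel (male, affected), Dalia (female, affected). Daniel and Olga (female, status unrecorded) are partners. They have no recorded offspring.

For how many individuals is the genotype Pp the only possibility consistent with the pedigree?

1

Obligate heterozygotes: George is affected so carries P and received p from Ravi (pp), so George is Pp.
Every other individual is either homozygous by phenotype or has at least one consistent homozygous assignment, so the count is 1.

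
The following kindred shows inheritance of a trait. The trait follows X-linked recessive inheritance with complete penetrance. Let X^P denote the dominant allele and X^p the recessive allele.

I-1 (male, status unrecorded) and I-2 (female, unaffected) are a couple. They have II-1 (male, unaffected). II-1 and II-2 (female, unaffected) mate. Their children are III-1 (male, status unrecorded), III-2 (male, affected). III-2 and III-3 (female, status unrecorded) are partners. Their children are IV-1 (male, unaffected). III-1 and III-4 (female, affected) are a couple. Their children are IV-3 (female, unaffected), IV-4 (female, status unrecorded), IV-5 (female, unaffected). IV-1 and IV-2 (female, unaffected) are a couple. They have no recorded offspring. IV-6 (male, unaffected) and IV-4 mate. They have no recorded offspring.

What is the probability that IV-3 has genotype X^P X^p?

IV-3 is unaffected so carries P and received p from III-4 (X^p X^p), so IV-3 is X^P X^p, giving P(X^P X^p) = 1.

1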